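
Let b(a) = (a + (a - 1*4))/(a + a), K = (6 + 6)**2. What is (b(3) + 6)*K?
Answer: 912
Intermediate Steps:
K = 144 (K = 12**2 = 144)
b(a) = (-4 + 2*a)/(2*a) (b(a) = (a + (a - 4))/((2*a)) = (a + (-4 + a))*(1/(2*a)) = (-4 + 2*a)*(1/(2*a)) = (-4 + 2*a)/(2*a))
(b(3) + 6)*K = ((-2 + 3)/3 + 6)*144 = ((1/3)*1 + 6)*144 = (1/3 + 6)*144 = (19/3)*144 = 912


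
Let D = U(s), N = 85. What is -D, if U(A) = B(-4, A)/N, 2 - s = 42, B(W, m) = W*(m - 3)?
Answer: -172/85 ≈ -2.0235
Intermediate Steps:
B(W, m) = W*(-3 + m)
s = -40 (s = 2 - 1*42 = 2 - 42 = -40)
U(A) = 12/85 - 4*A/85 (U(A) = -4*(-3 + A)/85 = (12 - 4*A)*(1/85) = 12/85 - 4*A/85)
D = 172/85 (D = 12/85 - 4/85*(-40) = 12/85 + 32/17 = 172/85 ≈ 2.0235)
-D = -1*172/85 = -172/85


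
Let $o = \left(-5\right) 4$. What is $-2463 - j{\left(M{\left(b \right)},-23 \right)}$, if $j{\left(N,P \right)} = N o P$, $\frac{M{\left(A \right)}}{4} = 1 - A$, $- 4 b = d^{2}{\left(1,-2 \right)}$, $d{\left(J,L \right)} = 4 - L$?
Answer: $-20863$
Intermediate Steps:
$b = -9$ ($b = - \frac{\left(4 - -2\right)^{2}}{4} = - \frac{\left(4 + 2\right)^{2}}{4} = - \frac{6^{2}}{4} = \left(- \frac{1}{4}\right) 36 = -9$)
$M{\left(A \right)} = 4 - 4 A$ ($M{\left(A \right)} = 4 \left(1 - A\right) = 4 - 4 A$)
$o = -20$
$j{\left(N,P \right)} = - 20 N P$ ($j{\left(N,P \right)} = N \left(-20\right) P = - 20 N P$)
$-2463 - j{\left(M{\left(b \right)},-23 \right)} = -2463 - \left(-20\right) \left(4 - -36\right) \left(-23\right) = -2463 - \left(-20\right) \left(4 + 36\right) \left(-23\right) = -2463 - \left(-20\right) 40 \left(-23\right) = -2463 - 18400 = -20863$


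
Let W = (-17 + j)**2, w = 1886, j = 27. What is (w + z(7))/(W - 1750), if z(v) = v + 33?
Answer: -321/275 ≈ -1.1673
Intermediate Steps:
z(v) = 33 + v
W = 100 (W = (-17 + 27)**2 = 10**2 = 100)
(w + z(7))/(W - 1750) = (1886 + (33 + 7))/(100 - 1750) = (1886 + 40)/(-1650) = 1926*(-1/1650) = -321/275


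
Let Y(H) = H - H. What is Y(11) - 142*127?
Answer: -18034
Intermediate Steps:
Y(H) = 0
Y(11) - 142*127 = 0 - 142*127 = 0 - 18034 = -18034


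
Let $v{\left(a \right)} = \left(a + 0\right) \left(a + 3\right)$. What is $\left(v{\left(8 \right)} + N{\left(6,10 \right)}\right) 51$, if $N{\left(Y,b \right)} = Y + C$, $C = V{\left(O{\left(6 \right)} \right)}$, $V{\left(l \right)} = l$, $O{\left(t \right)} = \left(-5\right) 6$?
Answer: $3264$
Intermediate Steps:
$O{\left(t \right)} = -30$
$C = -30$
$N{\left(Y,b \right)} = -30 + Y$ ($N{\left(Y,b \right)} = Y - 30 = -30 + Y$)
$v{\left(a \right)} = a \left(3 + a\right)$
$\left(v{\left(8 \right)} + N{\left(6,10 \right)}\right) 51 = \left(8 \left(3 + 8\right) + \left(-30 + 6\right)\right) 51 = \left(8 \cdot 11 - 24\right) 51 = \left(88 - 24\right) 51 = 64 \cdot 51 = 3264$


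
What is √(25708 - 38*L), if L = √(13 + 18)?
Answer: √(25708 - 38*√31) ≈ 159.68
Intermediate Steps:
L = √31 ≈ 5.5678
√(25708 - 38*L) = √(25708 - 38*√31)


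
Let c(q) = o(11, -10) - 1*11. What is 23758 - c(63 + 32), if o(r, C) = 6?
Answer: 23763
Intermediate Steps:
c(q) = -5 (c(q) = 6 - 1*11 = 6 - 11 = -5)
23758 - c(63 + 32) = 23758 - 1*(-5) = 23758 + 5 = 23763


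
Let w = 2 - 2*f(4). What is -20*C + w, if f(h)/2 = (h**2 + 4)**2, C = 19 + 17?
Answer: -2318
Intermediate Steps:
C = 36
f(h) = 2*(4 + h**2)**2 (f(h) = 2*(h**2 + 4)**2 = 2*(4 + h**2)**2)
w = -1598 (w = 2 - 4*(4 + 4**2)**2 = 2 - 4*(4 + 16)**2 = 2 - 4*20**2 = 2 - 4*400 = 2 - 2*800 = 2 - 1600 = -1598)
-20*C + w = -20*36 - 1598 = -720 - 1598 = -2318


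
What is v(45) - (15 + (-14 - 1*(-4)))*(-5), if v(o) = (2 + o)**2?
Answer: 2234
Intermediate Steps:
v(45) - (15 + (-14 - 1*(-4)))*(-5) = (2 + 45)**2 - (15 + (-14 - 1*(-4)))*(-5) = 47**2 - (15 + (-14 + 4))*(-5) = 2209 - (15 - 10)*(-5) = 2209 - 5*(-5) = 2209 - 1*(-25) = 2209 + 25 = 2234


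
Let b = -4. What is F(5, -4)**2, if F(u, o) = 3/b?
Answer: 9/16 ≈ 0.56250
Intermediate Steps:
F(u, o) = -3/4 (F(u, o) = 3/(-4) = 3*(-1/4) = -3/4)
F(5, -4)**2 = (-3/4)**2 = 9/16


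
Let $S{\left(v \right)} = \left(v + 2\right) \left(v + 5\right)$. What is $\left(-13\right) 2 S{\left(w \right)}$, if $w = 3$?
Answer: $-1040$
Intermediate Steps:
$S{\left(v \right)} = \left(2 + v\right) \left(5 + v\right)$
$\left(-13\right) 2 S{\left(w \right)} = \left(-13\right) 2 \left(10 + 3^{2} + 7 \cdot 3\right) = - 26 \left(10 + 9 + 21\right) = \left(-26\right) 40 = -1040$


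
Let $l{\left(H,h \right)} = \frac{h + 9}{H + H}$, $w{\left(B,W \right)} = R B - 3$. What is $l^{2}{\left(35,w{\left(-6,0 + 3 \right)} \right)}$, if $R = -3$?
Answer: $\frac{144}{1225} \approx 0.11755$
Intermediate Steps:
$w{\left(B,W \right)} = -3 - 3 B$ ($w{\left(B,W \right)} = - 3 B - 3 = -3 - 3 B$)
$l{\left(H,h \right)} = \frac{9 + h}{2 H}$
$l^{2}{\left(35,w{\left(-6,0 + 3 \right)} \right)} = \left(\frac{9 - -15}{2 \cdot 35}\right)^{2} = \left(\frac{1}{2} \cdot \frac{1}{35} \left(9 + \left(-3 + 18\right)\right)\right)^{2} = \left(\frac{1}{2} \cdot \frac{1}{35} \left(9 + 15\right)\right)^{2} = \left(\frac{1}{2} \cdot \frac{1}{35} \cdot 24\right)^{2} = \left(\frac{12}{35}\right)^{2} = \frac{144}{1225}$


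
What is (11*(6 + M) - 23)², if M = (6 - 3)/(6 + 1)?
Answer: 111556/49 ≈ 2276.7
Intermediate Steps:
M = 3/7 ≈ 0.42857
(11*(6 + M) - 23)² = (11*(6 + 3/7) - 23)² = (11*(45/7) - 23)² = (495/7 - 23)² = (334/7)² = 111556/49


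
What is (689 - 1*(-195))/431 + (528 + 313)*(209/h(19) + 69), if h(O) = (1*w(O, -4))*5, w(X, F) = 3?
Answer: 450927184/6465 ≈ 69749.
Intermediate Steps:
h(O) = 15 (h(O) = (1*3)*5 = 3*5 = 15)
(689 - 1*(-195))/431 + (528 + 313)*(209/h(19) + 69) = (689 - 1*(-195))/431 + (528 + 313)*(209/15 + 69) = (689 + 195)*(1/431) + 841*(209*(1/15) + 69) = 884*(1/431) + 841*(209/15 + 69) = 884/431 + 841*(1244/15) = 884/431 + 1046204/15 = 450927184/6465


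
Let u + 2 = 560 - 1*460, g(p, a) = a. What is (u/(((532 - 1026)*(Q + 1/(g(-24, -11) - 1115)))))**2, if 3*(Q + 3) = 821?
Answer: 27397532484/51001141444868329 ≈ 5.3719e-7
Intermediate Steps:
Q = 812/3 (Q = -3 + (1/3)*821 = -3 + 821/3 = 812/3 ≈ 270.67)
u = 98 (u = -2 + (560 - 1*460) = -2 + (560 - 460) = -2 + 100 = 98)
(u/(((532 - 1026)*(Q + 1/(g(-24, -11) - 1115)))))**2 = (98/(((532 - 1026)*(812/3 + 1/(-11 - 1115)))))**2 = (98/((-494*(812/3 + 1/(-1126)))))**2 = (98/((-494*(812/3 - 1/1126))))**2 = (98/((-494*914309/3378)))**2 = (98/(-225834323/1689))**2 = (98*(-1689/225834323))**2 = (-165522/225834323)**2 = 27397532484/51001141444868329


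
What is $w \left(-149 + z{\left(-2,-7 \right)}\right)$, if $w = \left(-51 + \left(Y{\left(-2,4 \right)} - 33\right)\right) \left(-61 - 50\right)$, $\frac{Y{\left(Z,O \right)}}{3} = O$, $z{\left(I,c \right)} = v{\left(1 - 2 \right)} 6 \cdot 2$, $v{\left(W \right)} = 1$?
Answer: $-1094904$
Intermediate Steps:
$z{\left(I,c \right)} = 12$ ($z{\left(I,c \right)} = 1 \cdot 6 \cdot 2 = 6 \cdot 2 = 12$)
$Y{\left(Z,O \right)} = 3 O$
$w = 7992$ ($w = \left(-51 + \left(3 \cdot 4 - 33\right)\right) \left(-61 - 50\right) = \left(-51 + \left(12 - 33\right)\right) \left(-111\right) = \left(-51 - 21\right) \left(-111\right) = \left(-72\right) \left(-111\right) = 7992$)
$w \left(-149 + z{\left(-2,-7 \right)}\right) = 7992 \left(-149 + 12\right) = 7992 \left(-137\right) = -1094904$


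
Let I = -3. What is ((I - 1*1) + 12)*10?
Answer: 80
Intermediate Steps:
((I - 1*1) + 12)*10 = ((-3 - 1*1) + 12)*10 = ((-3 - 1) + 12)*10 = (-4 + 12)*10 = 8*10 = 80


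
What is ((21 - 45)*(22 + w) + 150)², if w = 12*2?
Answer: 910116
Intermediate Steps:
w = 24
((21 - 45)*(22 + w) + 150)² = ((21 - 45)*(22 + 24) + 150)² = (-24*46 + 150)² = (-1104 + 150)² = (-954)² = 910116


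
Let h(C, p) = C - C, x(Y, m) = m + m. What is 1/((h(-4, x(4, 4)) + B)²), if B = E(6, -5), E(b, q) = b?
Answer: 1/36 ≈ 0.027778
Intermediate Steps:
x(Y, m) = 2*m
B = 6
h(C, p) = 0
1/((h(-4, x(4, 4)) + B)²) = 1/((0 + 6)²) = 1/(6²) = 1/36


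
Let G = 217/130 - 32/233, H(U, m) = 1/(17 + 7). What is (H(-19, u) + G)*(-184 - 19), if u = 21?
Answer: -116107271/363480 ≈ -319.43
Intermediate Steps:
H(U, m) = 1/24
G = 46401/30290 (G = 217*(1/130) - 32*1/233 = 217/130 - 32/233 = 46401/30290 ≈ 1.5319)
(H(-19, u) + G)*(-184 - 19) = (1/24 + 46401/30290)*(-184 - 19) = (571957/363480)*(-203) = -116107271/363480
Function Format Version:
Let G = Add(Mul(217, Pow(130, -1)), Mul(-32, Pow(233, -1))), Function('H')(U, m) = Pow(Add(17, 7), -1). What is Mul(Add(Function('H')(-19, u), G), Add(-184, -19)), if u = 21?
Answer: Rational(-116107271, 363480) ≈ -319.43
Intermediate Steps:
Function('H')(U, m) = Rational(1, 24) (Function('H')(U, m) = Pow(24, -1) = Rational(1, 24))
G = Rational(46401, 30290) (G = Add(Mul(217, Rational(1, 130)), Mul(-32, Rational(1, 233))) = Add(Rational(217, 130), Rational(-32, 233)) = Rational(46401, 30290) ≈ 1.5319)
Mul(Add(Function('H')(-19, u), G), Add(-184, -19)) = Mul(Add(Rational(1, 24), Rational(46401, 30290)), Add(-184, -19)) = Mul(Rational(571957, 363480), -203) = Rational(-116107271, 363480)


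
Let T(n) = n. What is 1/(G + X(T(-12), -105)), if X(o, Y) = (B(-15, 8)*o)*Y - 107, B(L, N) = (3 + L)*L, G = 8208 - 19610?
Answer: 1/215291 ≈ 4.6449e-6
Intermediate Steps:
G = -11402
B(L, N) = L*(3 + L)
X(o, Y) = -107 + 180*Y*o (X(o, Y) = ((-15*(3 - 15))*o)*Y - 107 = ((-15*(-12))*o)*Y - 107 = (180*o)*Y - 107 = 180*Y*o - 107 = -107 + 180*Y*o)
1/(G + X(T(-12), -105)) = 1/(-11402 + (-107 + 180*(-105)*(-12))) = 1/(-11402 + (-107 + 226800)) = 1/(-11402 + 226693) = 1/215291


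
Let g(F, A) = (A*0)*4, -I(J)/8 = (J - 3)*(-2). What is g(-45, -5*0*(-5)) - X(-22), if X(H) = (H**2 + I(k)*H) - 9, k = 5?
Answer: 229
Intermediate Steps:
I(J) = -48 + 16*J (I(J) = -8*(J - 3)*(-2) = -8*(-3 + J)*(-2) = -8*(6 - 2*J) = -48 + 16*J)
X(H) = -9 + H**2 + 32*H (X(H) = (H**2 + (-48 + 16*5)*H) - 9 = (H**2 + (-48 + 80)*H) - 9 = (H**2 + 32*H) - 9 = -9 + H**2 + 32*H)
g(F, A) = 0 (g(F, A) = 0*4 = 0)
g(-45, -5*0*(-5)) - X(-22) = 0 - (-9 + (-22)**2 + 32*(-22)) = 0 - (-9 + 484 - 704) = 0 - 1*(-229) = 0 + 229 = 229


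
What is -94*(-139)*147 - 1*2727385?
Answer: -806683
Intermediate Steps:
-94*(-139)*147 - 1*2727385 = 13066*147 - 2727385 = 1920702 - 2727385 = -806683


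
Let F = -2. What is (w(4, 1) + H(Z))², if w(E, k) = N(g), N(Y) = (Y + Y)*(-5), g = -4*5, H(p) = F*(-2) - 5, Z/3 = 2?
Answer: 39601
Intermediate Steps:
Z = 6 (Z = 3*2 = 6)
H(p) = -1 (H(p) = -2*(-2) - 5 = 4 - 5 = -1)
g = -20
N(Y) = -10*Y (N(Y) = (2*Y)*(-5) = -10*Y)
w(E, k) = 200 (w(E, k) = -10*(-20) = 200)
(w(4, 1) + H(Z))² = (200 - 1)² = 199² = 39601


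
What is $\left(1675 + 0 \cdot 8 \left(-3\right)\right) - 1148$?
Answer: $527$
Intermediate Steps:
$\left(1675 + 0 \cdot 8 \left(-3\right)\right) - 1148 = \left(1675 + 0 \left(-3\right)\right) - 1148 = \left(1675 + 0\right) - 1148 = 1675 - 1148 = 527$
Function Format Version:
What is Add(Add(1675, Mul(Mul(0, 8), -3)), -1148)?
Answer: 527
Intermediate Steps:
Add(Add(1675, Mul(Mul(0, 8), -3)), -1148) = Add(Add(1675, Mul(0, -3)), -1148) = Add(Add(1675, 0), -1148) = Add(1675, -1148) = 527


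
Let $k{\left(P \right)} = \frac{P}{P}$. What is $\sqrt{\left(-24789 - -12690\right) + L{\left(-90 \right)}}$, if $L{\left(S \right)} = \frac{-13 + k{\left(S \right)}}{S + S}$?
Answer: $\frac{2 i \sqrt{680565}}{15} \approx 110.0 i$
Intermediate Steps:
$k{\left(P \right)} = 1$
$L{\left(S \right)} = - \frac{6}{S}$ ($L{\left(S \right)} = \frac{-13 + 1}{S + S} = - \frac{12}{2 S} = - 12 \frac{1}{2 S} = - \frac{6}{S}$)
$\sqrt{\left(-24789 - -12690\right) + L{\left(-90 \right)}} = \sqrt{\left(-24789 - -12690\right) - \frac{6}{-90}} = \sqrt{\left(-24789 + 12690\right) - - \frac{1}{15}} = \sqrt{-12099 + \frac{1}{15}} = \sqrt{- \frac{181484}{15}} = \frac{2 i \sqrt{680565}}{15}$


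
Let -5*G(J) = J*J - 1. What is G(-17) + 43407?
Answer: 216747/5 ≈ 43349.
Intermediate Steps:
G(J) = ⅕ - J²/5 (G(J) = -(J*J - 1)/5 = -(J² - 1)/5 = -(-1 + J²)/5 = ⅕ - J²/5)
G(-17) + 43407 = (⅕ - ⅕*(-17)²) + 43407 = (⅕ - ⅕*289) + 43407 = (⅕ - 289/5) + 43407 = -288/5 + 43407 = 216747/5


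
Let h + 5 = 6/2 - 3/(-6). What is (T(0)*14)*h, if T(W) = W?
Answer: 0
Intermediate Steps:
h = -3/2 (h = -5 + (6/2 - 3/(-6)) = -5 + (6*(½) - 3*(-⅙)) = -5 + (3 + ½) = -5 + 7/2 = -3/2 ≈ -1.5000)
(T(0)*14)*h = (0*14)*(-3/2) = 0*(-3/2) = 0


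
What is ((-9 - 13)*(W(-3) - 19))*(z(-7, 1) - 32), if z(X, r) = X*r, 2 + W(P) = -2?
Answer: -19734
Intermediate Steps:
W(P) = -4 (W(P) = -2 - 2 = -4)
((-9 - 13)*(W(-3) - 19))*(z(-7, 1) - 32) = ((-9 - 13)*(-4 - 19))*(-7*1 - 32) = (-22*(-23))*(-7 - 32) = 506*(-39) = -19734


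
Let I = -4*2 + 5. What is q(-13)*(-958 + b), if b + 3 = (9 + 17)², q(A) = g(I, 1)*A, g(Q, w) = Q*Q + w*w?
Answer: 37050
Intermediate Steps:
I = -3 (I = -8 + 5 = -3)
g(Q, w) = Q² + w²
q(A) = 10*A (q(A) = ((-3)² + 1²)*A = (9 + 1)*A = 10*A)
b = 673 (b = -3 + (9 + 17)² = -3 + 26² = -3 + 676 = 673)
q(-13)*(-958 + b) = (10*(-13))*(-958 + 673) = -130*(-285) = 37050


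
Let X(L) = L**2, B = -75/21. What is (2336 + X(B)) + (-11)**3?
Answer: 49870/49 ≈ 1017.8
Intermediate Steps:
B = -25/7 (B = -75*1/21 = -25/7 ≈ -3.5714)
(2336 + X(B)) + (-11)**3 = (2336 + (-25/7)**2) + (-11)**3 = (2336 + 625/49) - 1331 = 115089/49 - 1331 = 49870/49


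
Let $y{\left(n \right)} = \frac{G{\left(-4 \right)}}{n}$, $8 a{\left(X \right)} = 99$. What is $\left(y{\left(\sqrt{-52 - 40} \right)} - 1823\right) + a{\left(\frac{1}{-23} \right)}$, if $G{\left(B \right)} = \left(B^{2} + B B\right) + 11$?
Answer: $- \frac{14485}{8} - \frac{43 i \sqrt{23}}{46} \approx -1810.6 - 4.4831 i$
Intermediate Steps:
$G{\left(B \right)} = 11 + 2 B^{2}$ ($G{\left(B \right)} = \left(B^{2} + B^{2}\right) + 11 = 2 B^{2} + 11 = 11 + 2 B^{2}$)
$a{\left(X \right)} = \frac{99}{8}$ ($a{\left(X \right)} = \frac{1}{8} \cdot 99 = \frac{99}{8}$)
$y{\left(n \right)} = \frac{43}{n}$ ($y{\left(n \right)} = \frac{11 + 2 \left(-4\right)^{2}}{n} = \frac{11 + 2 \cdot 16}{n} = \frac{11 + 32}{n} = \frac{43}{n}$)
$\left(y{\left(\sqrt{-52 - 40} \right)} - 1823\right) + a{\left(\frac{1}{-23} \right)} = \left(\frac{43}{\sqrt{-52 - 40}} - 1823\right) + \frac{99}{8} = \left(\frac{43}{\sqrt{-92}} - 1823\right) + \frac{99}{8} = \left(\frac{43}{2 i \sqrt{23}} - 1823\right) + \frac{99}{8} = \left(43 \left(- \frac{i \sqrt{23}}{46}\right) - 1823\right) + \frac{99}{8} = \left(- \frac{43 i \sqrt{23}}{46} - 1823\right) + \frac{99}{8} = \left(-1823 - \frac{43 i \sqrt{23}}{46}\right) + \frac{99}{8} = - \frac{14485}{8} - \frac{43 i \sqrt{23}}{46}$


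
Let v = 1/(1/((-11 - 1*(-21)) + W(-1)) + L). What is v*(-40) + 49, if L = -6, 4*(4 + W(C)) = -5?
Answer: 615/11 ≈ 55.909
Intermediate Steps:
W(C) = -21/4 (W(C) = -4 + (¼)*(-5) = -4 - 5/4 = -21/4)
v = -19/110 (v = 1/(1/((-11 - 1*(-21)) - 21/4) - 6) = 1/(1/((-11 + 21) - 21/4) - 6) = 1/(1/(10 - 21/4) - 6) = 1/(1/(19/4) - 6) = 1/(4/19 - 6) = 1/(-110/19) = -19/110 ≈ -0.17273)
v*(-40) + 49 = -19/110*(-40) + 49 = 76/11 + 49 = 615/11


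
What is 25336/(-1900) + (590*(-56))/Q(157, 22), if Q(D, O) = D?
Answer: -16688438/74575 ≈ -223.78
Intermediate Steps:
25336/(-1900) + (590*(-56))/Q(157, 22) = 25336/(-1900) + (590*(-56))/157 = 25336*(-1/1900) - 33040*1/157 = -6334/475 - 33040/157 = -16688438/74575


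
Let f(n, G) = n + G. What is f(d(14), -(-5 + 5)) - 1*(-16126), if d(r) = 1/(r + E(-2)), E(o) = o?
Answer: 193513/12 ≈ 16126.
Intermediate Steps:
d(r) = 1/(-2 + r) (d(r) = 1/(r - 2) = 1/(-2 + r))
f(n, G) = G + n
f(d(14), -(-5 + 5)) - 1*(-16126) = (-(-5 + 5) + 1/(-2 + 14)) - 1*(-16126) = (-1*0 + 1/12) + 16126 = (0 + 1/12) + 16126 = 1/12 + 16126 = 193513/12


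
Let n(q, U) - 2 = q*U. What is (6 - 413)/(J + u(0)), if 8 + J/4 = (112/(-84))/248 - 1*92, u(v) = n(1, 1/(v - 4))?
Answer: 151404/148157 ≈ 1.0219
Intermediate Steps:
n(q, U) = 2 + U*q (n(q, U) = 2 + q*U = 2 + U*q)
u(v) = 2 + 1/(-4 + v) (u(v) = 2 + 1/(v - 4) = 2 + 1/(-4 + v))
J = -37202/93 (J = -32 + 4*((112/(-84))/248 - 1*92) = -32 + 4*((112*(-1/84))*(1/248) - 92) = -32 + 4*(-4/3*1/248 - 92) = -32 + 4*(-1/186 - 92) = -32 + 4*(-17113/186) = -32 - 34226/93 = -37202/93 ≈ -400.02)
(6 - 413)/(J + u(0)) = (6 - 413)/(-37202/93 + (-7 + 2*0)/(-4 + 0)) = -407/(-37202/93 + (-7 + 0)/(-4)) = -407/(-37202/93 - ¼*(-7)) = -407/(-37202/93 + 7/4) = -407/(-148157/372) = -407*(-372/148157) = 151404/148157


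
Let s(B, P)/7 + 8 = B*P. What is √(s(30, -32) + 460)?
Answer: 2*I*√1579 ≈ 79.473*I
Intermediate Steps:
s(B, P) = -56 + 7*B*P (s(B, P) = -56 + 7*(B*P) = -56 + 7*B*P)
√(s(30, -32) + 460) = √((-56 + 7*30*(-32)) + 460) = √((-56 - 6720) + 460) = √(-6776 + 460) = √(-6316) = 2*I*√1579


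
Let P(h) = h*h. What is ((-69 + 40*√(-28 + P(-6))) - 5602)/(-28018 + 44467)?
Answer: -5671/16449 + 80*√2/16449 ≈ -0.33788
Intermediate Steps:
P(h) = h²
((-69 + 40*√(-28 + P(-6))) - 5602)/(-28018 + 44467) = ((-69 + 40*√(-28 + (-6)²)) - 5602)/(-28018 + 44467) = ((-69 + 40*√(-28 + 36)) - 5602)/16449 = ((-69 + 40*√8) - 5602)*(1/16449) = ((-69 + 40*(2*√2)) - 5602)*(1/16449) = ((-69 + 80*√2) - 5602)*(1/16449) = (-5671 + 80*√2)*(1/16449) = -5671/16449 + 80*√2/16449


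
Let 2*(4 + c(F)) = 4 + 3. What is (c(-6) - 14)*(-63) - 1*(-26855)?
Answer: 55537/2 ≈ 27769.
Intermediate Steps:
c(F) = -½ (c(F) = -4 + (4 + 3)/2 = -4 + (½)*7 = -4 + 7/2 = -½)
(c(-6) - 14)*(-63) - 1*(-26855) = (-½ - 14)*(-63) - 1*(-26855) = -29/2*(-63) + 26855 = 1827/2 + 26855 = 55537/2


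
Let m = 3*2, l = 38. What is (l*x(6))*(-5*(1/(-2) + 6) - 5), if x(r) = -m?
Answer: 7410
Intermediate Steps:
m = 6
x(r) = -6 (x(r) = -1*6 = -6)
(l*x(6))*(-5*(1/(-2) + 6) - 5) = (38*(-6))*(-5*(1/(-2) + 6) - 5) = -228*(-5*(1*(-½) + 6) - 5) = -228*(-5*(-½ + 6) - 5) = -228*(-5*11/2 - 5) = -228*(-55/2 - 5) = -228*(-65/2) = 7410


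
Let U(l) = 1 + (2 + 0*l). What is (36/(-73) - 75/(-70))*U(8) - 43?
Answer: -42173/1022 ≈ -41.265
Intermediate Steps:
U(l) = 3 (U(l) = 1 + (2 + 0) = 1 + 2 = 3)
(36/(-73) - 75/(-70))*U(8) - 43 = (36/(-73) - 75/(-70))*3 - 43 = (36*(-1/73) - 75*(-1/70))*3 - 43 = (-36/73 + 15/14)*3 - 43 = (591/1022)*3 - 43 = 1773/1022 - 43 = -42173/1022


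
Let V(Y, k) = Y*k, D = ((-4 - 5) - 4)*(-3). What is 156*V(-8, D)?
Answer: -48672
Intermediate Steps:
D = 39 (D = (-9 - 4)*(-3) = -13*(-3) = 39)
156*V(-8, D) = 156*(-8*39) = 156*(-312) = -48672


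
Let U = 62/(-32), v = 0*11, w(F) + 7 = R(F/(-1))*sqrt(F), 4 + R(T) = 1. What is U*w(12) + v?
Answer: 217/16 + 93*sqrt(3)/8 ≈ 33.698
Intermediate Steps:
R(T) = -3 (R(T) = -4 + 1 = -3)
w(F) = -7 - 3*sqrt(F)
v = 0
U = -31/16 (U = 62*(-1/32) = -31/16 ≈ -1.9375)
U*w(12) + v = -31*(-7 - 6*sqrt(3))/16 + 0 = (217/16 + 93*sqrt(3)/8) + 0 = 217/16 + 93*sqrt(3)/8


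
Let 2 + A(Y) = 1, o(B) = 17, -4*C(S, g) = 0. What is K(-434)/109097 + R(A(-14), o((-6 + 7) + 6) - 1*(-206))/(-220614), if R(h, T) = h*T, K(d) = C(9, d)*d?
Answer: 223/220614 ≈ 0.0010108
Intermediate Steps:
C(S, g) = 0 (C(S, g) = -¼*0 = 0)
A(Y) = -1 (A(Y) = -2 + 1 = -1)
K(d) = 0 (K(d) = 0*d = 0)
R(h, T) = T*h
K(-434)/109097 + R(A(-14), o((-6 + 7) + 6) - 1*(-206))/(-220614) = 0/109097 + ((17 - 1*(-206))*(-1))/(-220614) = 0*(1/109097) + ((17 + 206)*(-1))*(-1/220614) = 0 + (223*(-1))*(-1/220614) = 0 - 223*(-1/220614) = 0 + 223/220614 = 223/220614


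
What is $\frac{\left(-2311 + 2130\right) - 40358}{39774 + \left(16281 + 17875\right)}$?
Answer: $- \frac{40539}{73930} \approx -0.54834$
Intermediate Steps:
$\frac{\left(-2311 + 2130\right) - 40358}{39774 + \left(16281 + 17875\right)} = \frac{-181 - 40358}{39774 + 34156} = - \frac{40539}{73930}$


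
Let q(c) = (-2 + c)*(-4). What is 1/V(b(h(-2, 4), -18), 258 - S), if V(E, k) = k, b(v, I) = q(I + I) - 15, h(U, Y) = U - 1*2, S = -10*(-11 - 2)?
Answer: 1/128 ≈ 0.0078125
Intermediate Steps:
S = 130 (S = -10*(-13) = 130)
q(c) = 8 - 4*c
h(U, Y) = -2 + U (h(U, Y) = U - 2 = -2 + U)
b(v, I) = -7 - 8*I (b(v, I) = (8 - 4*(I + I)) - 15 = (8 - 8*I) - 15 = -7 - 8*I)
1/V(b(h(-2, 4), -18), 258 - S) = 1/(258 - 1*130) = 1/(258 - 130) = 1/128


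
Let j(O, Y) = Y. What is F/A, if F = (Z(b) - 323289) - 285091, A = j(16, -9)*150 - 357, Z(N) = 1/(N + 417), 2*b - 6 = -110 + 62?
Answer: 240918479/675972 ≈ 356.40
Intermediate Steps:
b = -21 (b = 3 + (-110 + 62)/2 = 3 + (½)*(-48) = 3 - 24 = -21)
Z(N) = 1/(417 + N)
A = -1707 (A = -9*150 - 357 = -1350 - 357 = -1707)
F = -240918479/396 (F = (1/(417 - 21) - 323289) - 285091 = (1/396 - 323289) - 285091 = -128022443/396 - 285091 = -240918479/396 ≈ -6.0838e+5)
F/A = -240918479/396/(-1707) = -240918479/396*(-1/1707) = 240918479/675972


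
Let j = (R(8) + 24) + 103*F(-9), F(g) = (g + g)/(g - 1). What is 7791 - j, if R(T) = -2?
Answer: 37918/5 ≈ 7583.6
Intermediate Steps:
F(g) = 2*g/(-1 + g) (F(g) = (2*g)/(-1 + g) = 2*g/(-1 + g))
j = 1037/5 (j = (-2 + 24) + 103*(2*(-9)/(-1 - 9)) = 22 + 103*(2*(-9)/(-10)) = 22 + 103*(2*(-9)*(-⅒)) = 22 + 103*(9/5) = 22 + 927/5 = 1037/5 ≈ 207.40)
7791 - j = 7791 - 1*1037/5 = 7791 - 1037/5 = 37918/5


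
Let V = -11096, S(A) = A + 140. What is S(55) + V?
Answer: -10901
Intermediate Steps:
S(A) = 140 + A
S(55) + V = (140 + 55) - 11096 = 195 - 11096 = -10901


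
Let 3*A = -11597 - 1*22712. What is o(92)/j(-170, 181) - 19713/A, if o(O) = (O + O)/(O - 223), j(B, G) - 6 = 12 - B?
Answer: 362540609/211240513 ≈ 1.7162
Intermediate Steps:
A = -34309/3 (A = (-11597 - 1*22712)/3 = (-11597 - 22712)/3 = (⅓)*(-34309) = -34309/3 ≈ -11436.)
j(B, G) = 18 - B (j(B, G) = 6 + (12 - B) = 18 - B)
o(O) = 2*O/(-223 + O) (o(O) = (2*O)/(-223 + O) = 2*O/(-223 + O))
o(92)/j(-170, 181) - 19713/A = (2*92/(-223 + 92))/(18 - 1*(-170)) - 19713/(-34309/3) = (2*92/(-131))/(18 + 170) - 19713*(-3/34309) = (2*92*(-1/131))/188 + 59139/34309 = -184/131*1/188 + 59139/34309 = -46/6157 + 59139/34309 = 362540609/211240513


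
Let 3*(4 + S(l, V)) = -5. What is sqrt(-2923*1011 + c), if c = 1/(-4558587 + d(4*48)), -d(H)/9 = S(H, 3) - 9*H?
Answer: I*sqrt(1694181303648209282)/757164 ≈ 1719.1*I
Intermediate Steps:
S(l, V) = -17/3 (S(l, V) = -4 + (1/3)*(-5) = -4 - 5/3 = -17/3)
d(H) = 51 + 81*H (d(H) = -9*(-17/3 - 9*H) = 51 + 81*H)
c = -1/4542984 (c = 1/(-4558587 + (51 + 81*(4*48))) = 1/(-4558587 + (51 + 81*192)) = 1/(-4558587 + (51 + 15552)) = 1/(-4558587 + 15603) = 1/(-4542984) = -1/4542984 ≈ -2.2012e-7)
sqrt(-2923*1011 + c) = sqrt(-2923*1011 - 1/4542984) = sqrt(-2955153 - 1/4542984) = sqrt(-13425212796553/4542984) = I*sqrt(1694181303648209282)/757164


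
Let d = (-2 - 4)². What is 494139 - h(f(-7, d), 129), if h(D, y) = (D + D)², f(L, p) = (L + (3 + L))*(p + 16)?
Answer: -814597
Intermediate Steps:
d = 36 (d = (-6)² = 36)
f(L, p) = (3 + 2*L)*(16 + p)
h(D, y) = 4*D² (h(D, y) = (2*D)² = 4*D²)
494139 - h(f(-7, d), 129) = 494139 - 4*(48 + 3*36 + 32*(-7) + 2*(-7)*36)² = 494139 - 4*(48 + 108 - 224 - 504)² = 494139 - 4*(-572)² = 494139 - 4*327184 = 494139 - 1*1308736 = 494139 - 1308736 = -814597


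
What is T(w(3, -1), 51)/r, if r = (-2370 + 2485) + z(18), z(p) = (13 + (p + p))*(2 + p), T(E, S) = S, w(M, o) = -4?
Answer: 17/365 ≈ 0.046575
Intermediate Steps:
z(p) = (2 + p)*(13 + 2*p) (z(p) = (13 + 2*p)*(2 + p) = (2 + p)*(13 + 2*p))
r = 1095 (r = (-2370 + 2485) + (26 + 2*18² + 17*18) = 115 + (26 + 2*324 + 306) = 115 + (26 + 648 + 306) = 115 + 980 = 1095)
T(w(3, -1), 51)/r = 51/1095 = 51*(1/1095) = 17/365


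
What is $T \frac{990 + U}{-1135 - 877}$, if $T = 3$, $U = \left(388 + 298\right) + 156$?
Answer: $- \frac{1374}{503} \approx -2.7316$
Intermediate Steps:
$U = 842$ ($U = 686 + 156 = 842$)
$T \frac{990 + U}{-1135 - 877} = 3 \frac{990 + 842}{-1135 - 877} = 3 \frac{1832}{-2012} = 3 \cdot 1832 \left(- \frac{1}{2012}\right) = 3 \left(- \frac{458}{503}\right) = - \frac{1374}{503}$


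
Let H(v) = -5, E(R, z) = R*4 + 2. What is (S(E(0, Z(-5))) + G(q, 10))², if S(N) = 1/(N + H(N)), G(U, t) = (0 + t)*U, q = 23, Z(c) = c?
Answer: 474721/9 ≈ 52747.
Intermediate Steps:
E(R, z) = 2 + 4*R (E(R, z) = 4*R + 2 = 2 + 4*R)
G(U, t) = U*t (G(U, t) = t*U = U*t)
S(N) = 1/(-5 + N) (S(N) = 1/(N - 5) = 1/(-5 + N))
(S(E(0, Z(-5))) + G(q, 10))² = (1/(-5 + (2 + 4*0)) + 23*10)² = (1/(-5 + (2 + 0)) + 230)² = (1/(-5 + 2) + 230)² = (1/(-3) + 230)² = (-⅓ + 230)² = (689/3)² = 474721/9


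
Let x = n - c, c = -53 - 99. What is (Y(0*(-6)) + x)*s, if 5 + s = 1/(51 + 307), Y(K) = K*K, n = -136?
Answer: -14312/179 ≈ -79.955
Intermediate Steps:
Y(K) = K²
c = -152
s = -1789/358 (s = -5 + 1/(51 + 307) = -5 + 1/358 = -1789/358 ≈ -4.9972)
x = 16 (x = -136 - 1*(-152) = -136 + 152 = 16)
(Y(0*(-6)) + x)*s = ((0*(-6))² + 16)*(-1789/358) = (0² + 16)*(-1789/358) = (0 + 16)*(-1789/358) = 16*(-1789/358) = -14312/179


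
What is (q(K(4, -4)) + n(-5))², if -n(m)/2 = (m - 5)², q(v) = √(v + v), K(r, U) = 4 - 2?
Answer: 39204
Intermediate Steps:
K(r, U) = 2
q(v) = √2*√v (q(v) = √(2*v) = √2*√v)
n(m) = -2*(-5 + m)² (n(m) = -2*(m - 5)² = -2*(-5 + m)²)
(q(K(4, -4)) + n(-5))² = (√2*√2 - 2*(-5 - 5)²)² = (2 - 2*(-10)²)² = (2 - 2*100)² = (2 - 200)² = (-198)² = 39204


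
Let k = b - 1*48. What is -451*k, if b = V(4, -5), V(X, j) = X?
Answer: 19844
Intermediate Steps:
b = 4
k = -44 (k = 4 - 1*48 = 4 - 48 = -44)
-451*k = -451*(-44) = 19844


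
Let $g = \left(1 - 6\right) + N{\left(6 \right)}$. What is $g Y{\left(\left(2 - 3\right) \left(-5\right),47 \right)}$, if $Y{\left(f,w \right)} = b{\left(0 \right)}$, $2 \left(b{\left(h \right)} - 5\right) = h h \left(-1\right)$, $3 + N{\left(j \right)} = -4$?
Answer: $-60$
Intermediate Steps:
$N{\left(j \right)} = -7$ ($N{\left(j \right)} = -3 - 4 = -7$)
$b{\left(h \right)} = 5 - \frac{h^{2}}{2}$ ($b{\left(h \right)} = 5 + \frac{h h \left(-1\right)}{2} = 5 + \frac{h^{2} \left(-1\right)}{2} = 5 + \frac{\left(-1\right) h^{2}}{2} = 5 - \frac{h^{2}}{2}$)
$Y{\left(f,w \right)} = 5$ ($Y{\left(f,w \right)} = 5 - \frac{0^{2}}{2} = 5 - 0 = 5 + 0 = 5$)
$g = -12$ ($g = \left(1 - 6\right) - 7 = -5 - 7 = -12$)
$g Y{\left(\left(2 - 3\right) \left(-5\right),47 \right)} = \left(-12\right) 5 = -60$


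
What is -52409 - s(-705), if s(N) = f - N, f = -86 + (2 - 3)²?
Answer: -53029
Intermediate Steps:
f = -85 (f = -86 + (-1)² = -86 + 1 = -85)
s(N) = -85 - N
-52409 - s(-705) = -52409 - (-85 - 1*(-705)) = -52409 - (-85 + 705) = -52409 - 1*620 = -52409 - 620 = -53029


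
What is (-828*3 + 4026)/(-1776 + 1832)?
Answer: 771/28 ≈ 27.536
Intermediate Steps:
(-828*3 + 4026)/(-1776 + 1832) = (-2484 + 4026)/56 = 1542*(1/56) = 771/28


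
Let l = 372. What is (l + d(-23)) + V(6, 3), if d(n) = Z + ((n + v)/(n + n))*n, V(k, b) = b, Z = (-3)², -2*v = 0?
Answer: 745/2 ≈ 372.50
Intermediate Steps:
v = 0 (v = -½*0 = 0)
Z = 9
d(n) = 9 + n/2 (d(n) = 9 + ((n + 0)/(n + n))*n = 9 + (n/((2*n)))*n = 9 + (n*(1/(2*n)))*n = 9 + n/2)
(l + d(-23)) + V(6, 3) = (372 + (9 + (½)*(-23))) + 3 = (372 + (9 - 23/2)) + 3 = (372 - 5/2) + 3 = 739/2 + 3 = 745/2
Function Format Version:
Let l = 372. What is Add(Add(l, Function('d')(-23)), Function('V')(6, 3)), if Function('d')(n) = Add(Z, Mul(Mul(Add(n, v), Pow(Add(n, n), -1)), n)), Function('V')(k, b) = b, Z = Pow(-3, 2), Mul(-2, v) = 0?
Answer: Rational(745, 2) ≈ 372.50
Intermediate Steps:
v = 0 (v = Mul(Rational(-1, 2), 0) = 0)
Z = 9
Function('d')(n) = Add(9, Mul(Rational(1, 2), n)) (Function('d')(n) = Add(9, Mul(Mul(Add(n, 0), Pow(Add(n, n), -1)), n)) = Add(9, Mul(Mul(n, Pow(Mul(2, n), -1)), n)) = Add(9, Mul(Mul(n, Mul(Rational(1, 2), Pow(n, -1))), n)) = Add(9, Mul(Rational(1, 2), n)))
Add(Add(l, Function('d')(-23)), Function('V')(6, 3)) = Add(Add(372, Add(9, Mul(Rational(1, 2), -23))), 3) = Add(Add(372, Add(9, Rational(-23, 2))), 3) = Add(Add(372, Rational(-5, 2)), 3) = Add(Rational(739, 2), 3) = Rational(745, 2)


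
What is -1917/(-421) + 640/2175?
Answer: 887783/183135 ≈ 4.8477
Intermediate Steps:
-1917/(-421) + 640/2175 = -1917*(-1/421) + 640*(1/2175) = 1917/421 + 128/435 = 887783/183135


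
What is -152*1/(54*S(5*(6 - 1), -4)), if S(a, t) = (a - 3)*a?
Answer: -38/7425 ≈ -0.0051178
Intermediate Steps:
S(a, t) = a*(-3 + a) (S(a, t) = (-3 + a)*a = a*(-3 + a))
-152*1/(54*S(5*(6 - 1), -4)) = -152*1/(270*(-3 + 5*(6 - 1))*(6 - 1)) = -152*1/(1350*(-3 + 5*5)) = -152*1/(1350*(-3 + 25)) = -152/((25*22)*54) = -152/(550*54) = -152/29700 = -152*1/29700 = -38/7425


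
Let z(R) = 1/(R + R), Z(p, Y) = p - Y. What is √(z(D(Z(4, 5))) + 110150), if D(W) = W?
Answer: √440598/2 ≈ 331.89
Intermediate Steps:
z(R) = 1/(2*R)
√(z(D(Z(4, 5))) + 110150) = √(1/(2*(4 - 1*5)) + 110150) = √(1/(2*(4 - 5)) + 110150) = √((½)/(-1) + 110150) = √((½)*(-1) + 110150) = √(-½ + 110150) = √(220299/2) = √440598/2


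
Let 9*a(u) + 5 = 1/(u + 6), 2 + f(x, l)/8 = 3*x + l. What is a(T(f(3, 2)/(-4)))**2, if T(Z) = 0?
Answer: 841/2916 ≈ 0.28841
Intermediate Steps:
f(x, l) = -16 + 8*l + 24*x (f(x, l) = -16 + 8*(3*x + l) = -16 + 8*(l + 3*x) = -16 + (8*l + 24*x) = -16 + 8*l + 24*x)
a(u) = -5/9 + 1/(9*(6 + u)) (a(u) = -5/9 + 1/(9*(u + 6)) = -5/9 + 1/(9*(6 + u)))
a(T(f(3, 2)/(-4)))**2 = ((-29 - 5*0)/(9*(6 + 0)))**2 = ((1/9)*(-29 + 0)/6)**2 = ((1/9)*(1/6)*(-29))**2 = (-29/54)**2 = 841/2916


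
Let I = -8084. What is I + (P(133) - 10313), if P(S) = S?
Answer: -18264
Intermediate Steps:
I + (P(133) - 10313) = -8084 + (133 - 10313) = -8084 - 10180 = -18264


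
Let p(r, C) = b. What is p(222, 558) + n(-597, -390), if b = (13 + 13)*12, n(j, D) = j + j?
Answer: -882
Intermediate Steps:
n(j, D) = 2*j
b = 312 (b = 26*12 = 312)
p(r, C) = 312
p(222, 558) + n(-597, -390) = 312 + 2*(-597) = 312 - 1194 = -882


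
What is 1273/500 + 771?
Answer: 386773/500 ≈ 773.55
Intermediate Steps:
1273/500 + 771 = 386773/500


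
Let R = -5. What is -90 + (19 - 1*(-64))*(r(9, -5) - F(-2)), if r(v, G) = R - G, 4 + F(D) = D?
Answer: 408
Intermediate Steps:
F(D) = -4 + D
r(v, G) = -5 - G
-90 + (19 - 1*(-64))*(r(9, -5) - F(-2)) = -90 + (19 - 1*(-64))*((-5 - 1*(-5)) - (-4 - 2)) = -90 + (19 + 64)*((-5 + 5) - 1*(-6)) = -90 + 83*(0 + 6) = -90 + 83*6 = -90 + 498 = 408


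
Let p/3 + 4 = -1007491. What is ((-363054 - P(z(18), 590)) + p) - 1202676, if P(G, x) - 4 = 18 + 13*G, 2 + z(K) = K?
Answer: -4588445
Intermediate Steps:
p = -3022485 (p = -12 + 3*(-1007491) = -12 - 3022473 = -3022485)
z(K) = -2 + K
P(G, x) = 22 + 13*G (P(G, x) = 4 + (18 + 13*G) = 22 + 13*G)
((-363054 - P(z(18), 590)) + p) - 1202676 = ((-363054 - (22 + 13*(-2 + 18))) - 3022485) - 1202676 = ((-363054 - (22 + 13*16)) - 3022485) - 1202676 = ((-363054 - (22 + 208)) - 3022485) - 1202676 = ((-363054 - 1*230) - 3022485) - 1202676 = ((-363054 - 230) - 3022485) - 1202676 = (-363284 - 3022485) - 1202676 = -3385769 - 1202676 = -4588445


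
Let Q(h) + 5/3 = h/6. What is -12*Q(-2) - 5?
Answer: 19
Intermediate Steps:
Q(h) = -5/3 + h/6
-12*Q(-2) - 5 = -12*(-5/3 + (⅙)*(-2)) - 5 = -12*(-5/3 - ⅓) - 5 = -12*(-2) - 5 = 24 - 5 = 19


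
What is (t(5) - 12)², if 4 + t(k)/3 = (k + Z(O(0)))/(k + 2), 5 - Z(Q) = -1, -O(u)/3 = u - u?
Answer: 18225/49 ≈ 371.94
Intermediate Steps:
O(u) = 0 (O(u) = -3*(u - u) = -3*0 = 0)
Z(Q) = 6 (Z(Q) = 5 - 1*(-1) = 5 + 1 = 6)
t(k) = -12 + 3*(6 + k)/(2 + k) (t(k) = -12 + 3*((k + 6)/(k + 2)) = -12 + 3*((6 + k)/(2 + k)) = -12 + 3*(6 + k)/(2 + k))
(t(5) - 12)² = (3*(-2 - 3*5)/(2 + 5) - 12)² = (3*(-2 - 15)/7 - 12)² = (3*(⅐)*(-17) - 12)² = (-51/7 - 12)² = (-135/7)² = 18225/49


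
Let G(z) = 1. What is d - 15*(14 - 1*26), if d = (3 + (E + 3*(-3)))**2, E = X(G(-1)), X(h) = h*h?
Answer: 205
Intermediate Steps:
X(h) = h**2
E = 1 (E = 1**2 = 1)
d = 25 (d = (3 + (1 + 3*(-3)))**2 = (3 + (1 - 9))**2 = (3 - 8)**2 = (-5)**2 = 25)
d - 15*(14 - 1*26) = 25 - 15*(14 - 1*26) = 25 - 15*(14 - 26) = 25 - 15*(-12) = 25 + 180 = 205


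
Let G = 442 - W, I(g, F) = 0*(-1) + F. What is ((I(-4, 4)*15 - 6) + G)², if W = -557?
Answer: 1108809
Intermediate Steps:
I(g, F) = F (I(g, F) = 0 + F = F)
G = 999 (G = 442 - 1*(-557) = 442 + 557 = 999)
((I(-4, 4)*15 - 6) + G)² = ((4*15 - 6) + 999)² = ((60 - 6) + 999)² = (54 + 999)² = 1053² = 1108809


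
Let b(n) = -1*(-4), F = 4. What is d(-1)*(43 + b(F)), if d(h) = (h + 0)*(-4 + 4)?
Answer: 0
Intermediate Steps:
d(h) = 0 (d(h) = h*0 = 0)
b(n) = 4
d(-1)*(43 + b(F)) = 0*(43 + 4) = 0*47 = 0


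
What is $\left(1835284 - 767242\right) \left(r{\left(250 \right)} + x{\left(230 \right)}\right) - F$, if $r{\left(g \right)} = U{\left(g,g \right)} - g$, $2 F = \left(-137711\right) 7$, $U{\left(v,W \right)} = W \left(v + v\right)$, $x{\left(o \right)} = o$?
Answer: $\frac{266968742297}{2} \approx 1.3348 \cdot 10^{11}$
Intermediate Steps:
$U{\left(v,W \right)} = 2 W v$ ($U{\left(v,W \right)} = W 2 v = 2 W v$)
$F = - \frac{963977}{2}$ ($F = \frac{\left(-137711\right) 7}{2} = \frac{1}{2} \left(-963977\right) = - \frac{963977}{2} \approx -4.8199 \cdot 10^{5}$)
$r{\left(g \right)} = - g + 2 g^{2}$ ($r{\left(g \right)} = 2 g g - g = 2 g^{2} - g = - g + 2 g^{2}$)
$\left(1835284 - 767242\right) \left(r{\left(250 \right)} + x{\left(230 \right)}\right) - F = \left(1835284 - 767242\right) \left(250 \left(-1 + 2 \cdot 250\right) + 230\right) - - \frac{963977}{2} = 1068042 \left(250 \left(-1 + 500\right) + 230\right) + \frac{963977}{2} = 1068042 \left(250 \cdot 499 + 230\right) + \frac{963977}{2} = 1068042 \left(124750 + 230\right) + \frac{963977}{2} = 1068042 \cdot 124980 + \frac{963977}{2} = 133483889160 + \frac{963977}{2} = \frac{266968742297}{2}$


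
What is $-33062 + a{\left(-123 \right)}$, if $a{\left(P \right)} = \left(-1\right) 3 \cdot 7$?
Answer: $-33083$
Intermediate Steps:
$a{\left(P \right)} = -21$ ($a{\left(P \right)} = \left(-3\right) 7 = -21$)
$-33062 + a{\left(-123 \right)} = -33062 - 21 = -33083$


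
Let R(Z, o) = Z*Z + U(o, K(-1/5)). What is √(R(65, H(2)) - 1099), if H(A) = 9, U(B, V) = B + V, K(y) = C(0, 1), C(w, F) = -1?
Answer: √3134 ≈ 55.982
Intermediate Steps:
K(y) = -1
R(Z, o) = -1 + o + Z² (R(Z, o) = Z*Z + (o - 1) = Z² + (-1 + o) = -1 + o + Z²)
√(R(65, H(2)) - 1099) = √((-1 + 9 + 65²) - 1099) = √((-1 + 9 + 4225) - 1099) = √(4233 - 1099) = √3134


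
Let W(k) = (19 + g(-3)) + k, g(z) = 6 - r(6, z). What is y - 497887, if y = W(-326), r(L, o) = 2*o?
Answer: -498182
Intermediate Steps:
g(z) = 6 - 2*z
W(k) = 31 + k (W(k) = (19 + (6 - 2*(-3))) + k = (19 + (6 + 6)) + k = (19 + 12) + k = 31 + k)
y = -295 (y = 31 - 326 = -295)
y - 497887 = -295 - 497887 = -498182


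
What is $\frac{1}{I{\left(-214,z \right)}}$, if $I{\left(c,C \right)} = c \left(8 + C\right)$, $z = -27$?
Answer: $\frac{1}{4066} \approx 0.00024594$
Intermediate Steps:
$\frac{1}{I{\left(-214,z \right)}} = \frac{1}{\left(-214\right) \left(8 - 27\right)} = \frac{1}{\left(-214\right) \left(-19\right)} = \frac{1}{4066}$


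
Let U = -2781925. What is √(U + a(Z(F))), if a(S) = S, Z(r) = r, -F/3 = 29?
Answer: 2*I*√695503 ≈ 1667.9*I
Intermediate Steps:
F = -87 (F = -3*29 = -87)
√(U + a(Z(F))) = √(-2781925 - 87) = √(-2782012) = 2*I*√695503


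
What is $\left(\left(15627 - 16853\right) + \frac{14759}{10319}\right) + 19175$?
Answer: $\frac{185230490}{10319} \approx 17950.0$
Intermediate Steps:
$\left(\left(15627 - 16853\right) + \frac{14759}{10319}\right) + 19175 = \left(-1226 + 14759 \cdot \frac{1}{10319}\right) + 19175 = \left(-1226 + \frac{14759}{10319}\right) + 19175 = - \frac{12636335}{10319} + 19175 = \frac{185230490}{10319}$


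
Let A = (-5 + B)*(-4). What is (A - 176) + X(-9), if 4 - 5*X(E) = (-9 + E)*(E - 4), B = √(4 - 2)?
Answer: -202 - 4*√2 ≈ -207.66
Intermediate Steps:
B = √2 ≈ 1.4142
A = 20 - 4*√2 (A = (-5 + √2)*(-4) = 20 - 4*√2 ≈ 14.343)
X(E) = ⅘ - (-9 + E)*(-4 + E)/5 (X(E) = ⅘ - (-9 + E)*(E - 4)/5 = ⅘ - (-9 + E)*(-4 + E)/5)
(A - 176) + X(-9) = ((20 - 4*√2) - 176) + (-32/5 - ⅕*(-9)² + (13/5)*(-9)) = (-156 - 4*√2) + (-32/5 - ⅕*81 - 117/5) = (-156 - 4*√2) + (-32/5 - 81/5 - 117/5) = (-156 - 4*√2) - 46 = -202 - 4*√2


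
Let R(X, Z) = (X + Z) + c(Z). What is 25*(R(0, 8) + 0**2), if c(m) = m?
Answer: 400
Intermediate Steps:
R(X, Z) = X + 2*Z (R(X, Z) = (X + Z) + Z = X + 2*Z)
25*(R(0, 8) + 0**2) = 25*((0 + 2*8) + 0**2) = 25*((0 + 16) + 0) = 25*(16 + 0) = 25*16 = 400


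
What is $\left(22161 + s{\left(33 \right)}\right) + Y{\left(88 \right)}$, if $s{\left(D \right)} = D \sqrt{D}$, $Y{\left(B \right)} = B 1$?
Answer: $22249 + 33 \sqrt{33} \approx 22439.0$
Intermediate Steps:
$Y{\left(B \right)} = B$
$s{\left(D \right)} = D^{\frac{3}{2}}$
$\left(22161 + s{\left(33 \right)}\right) + Y{\left(88 \right)} = \left(22161 + 33^{\frac{3}{2}}\right) + 88 = \left(22161 + 33 \sqrt{33}\right) + 88 = 22249 + 33 \sqrt{33}$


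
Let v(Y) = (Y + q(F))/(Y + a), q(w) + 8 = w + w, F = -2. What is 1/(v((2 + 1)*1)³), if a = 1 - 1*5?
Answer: 1/729 ≈ 0.0013717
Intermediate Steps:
q(w) = -8 + 2*w (q(w) = -8 + (w + w) = -8 + 2*w)
a = -4 (a = 1 - 5 = -4)
v(Y) = (-12 + Y)/(-4 + Y) (v(Y) = (Y + (-8 + 2*(-2)))/(Y - 4) = (Y + (-8 - 4))/(-4 + Y) = (Y - 12)/(-4 + Y) = (-12 + Y)/(-4 + Y))
1/(v((2 + 1)*1)³) = 1/(((-12 + (2 + 1)*1)/(-4 + (2 + 1)*1))³) = 1/(((-12 + 3*1)/(-4 + 3*1))³) = 1/(((-12 + 3)/(-4 + 3))³) = 1/((-9/(-1))³) = 1/((-1*(-9))³) = 1/(9³) = 1/729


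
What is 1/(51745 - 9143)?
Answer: 1/42602 ≈ 2.3473e-5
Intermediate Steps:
1/(51745 - 9143) = 1/42602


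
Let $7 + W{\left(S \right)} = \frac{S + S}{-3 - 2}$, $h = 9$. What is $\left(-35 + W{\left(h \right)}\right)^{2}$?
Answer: $\frac{51984}{25} \approx 2079.4$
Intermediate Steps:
$W{\left(S \right)} = -7 - \frac{2 S}{5}$ ($W{\left(S \right)} = -7 + \frac{S + S}{-3 - 2} = -7 + \frac{2 S}{-5} = -7 + 2 S \left(- \frac{1}{5}\right) = -7 - \frac{2 S}{5}$)
$\left(-35 + W{\left(h \right)}\right)^{2} = \left(-35 - \frac{53}{5}\right)^{2} = \left(- \frac{228}{5}\right)^{2} = \frac{51984}{25}$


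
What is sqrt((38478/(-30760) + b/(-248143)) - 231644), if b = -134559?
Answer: I*sqrt(843488412455725365051695)/1908219670 ≈ 481.29*I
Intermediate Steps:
sqrt((38478/(-30760) + b/(-248143)) - 231644) = sqrt((38478/(-30760) - 134559/(-248143)) - 231644) = sqrt((38478*(-1/30760) - 134559*(-1/248143)) - 231644) = sqrt((-19239/15380 + 134559/248143) - 231644) = sqrt(-2704505757/3816439340 - 231644) = sqrt(-884057978980717/3816439340) = I*sqrt(843488412455725365051695)/1908219670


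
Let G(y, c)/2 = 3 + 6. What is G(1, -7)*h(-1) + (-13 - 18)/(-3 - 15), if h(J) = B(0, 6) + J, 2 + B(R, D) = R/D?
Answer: -941/18 ≈ -52.278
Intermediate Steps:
B(R, D) = -2 + R/D
G(y, c) = 18 (G(y, c) = 2*(3 + 6) = 2*9 = 18)
h(J) = -2 + J (h(J) = (-2 + 0/6) + J = (-2 + 0*(⅙)) + J = (-2 + 0) + J = -2 + J)
G(1, -7)*h(-1) + (-13 - 18)/(-3 - 15) = 18*(-2 - 1) + (-13 - 18)/(-3 - 15) = 18*(-3) - 31/(-18) = -54 - 31*(-1/18) = -54 + 31/18 = -941/18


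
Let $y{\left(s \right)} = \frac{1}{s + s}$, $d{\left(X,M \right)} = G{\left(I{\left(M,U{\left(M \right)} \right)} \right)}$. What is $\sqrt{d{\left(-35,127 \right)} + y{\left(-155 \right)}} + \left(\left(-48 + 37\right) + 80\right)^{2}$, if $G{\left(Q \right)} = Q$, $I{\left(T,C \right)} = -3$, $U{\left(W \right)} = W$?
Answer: $4761 + \frac{7 i \sqrt{5890}}{310} \approx 4761.0 + 1.733 i$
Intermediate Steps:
$d{\left(X,M \right)} = -3$
$y{\left(s \right)} = \frac{1}{2 s}$
$\sqrt{d{\left(-35,127 \right)} + y{\left(-155 \right)}} + \left(\left(-48 + 37\right) + 80\right)^{2} = \sqrt{-3 + \frac{1}{2 \left(-155\right)}} + \left(\left(-48 + 37\right) + 80\right)^{2} = \sqrt{-3 + \frac{1}{2} \left(- \frac{1}{155}\right)} + \left(-11 + 80\right)^{2} = \sqrt{-3 - \frac{1}{310}} + 69^{2} = \sqrt{- \frac{931}{310}} + 4761 = \frac{7 i \sqrt{5890}}{310} + 4761 = 4761 + \frac{7 i \sqrt{5890}}{310}$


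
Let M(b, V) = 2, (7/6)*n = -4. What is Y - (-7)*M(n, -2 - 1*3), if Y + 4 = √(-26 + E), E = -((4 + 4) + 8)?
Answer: 10 + I*√42 ≈ 10.0 + 6.4807*I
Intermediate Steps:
E = -16 (E = -(8 + 8) = -1*16 = -16)
n = -24/7 (n = (6/7)*(-4) = -24/7 ≈ -3.4286)
Y = -4 + I*√42 (Y = -4 + √(-26 - 16) = -4 + √(-42) = -4 + I*√42 ≈ -4.0 + 6.4807*I)
Y - (-7)*M(n, -2 - 1*3) = (-4 + I*√42) - (-7)*2 = (-4 + I*√42) - 1*(-14) = (-4 + I*√42) + 14 = 10 + I*√42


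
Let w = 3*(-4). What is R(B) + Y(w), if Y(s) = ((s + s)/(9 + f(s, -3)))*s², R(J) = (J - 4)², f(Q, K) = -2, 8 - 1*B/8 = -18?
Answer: 287856/7 ≈ 41122.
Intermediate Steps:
B = 208 (B = 64 - 8*(-18) = 64 + 144 = 208)
w = -12
R(J) = (-4 + J)²
Y(s) = 2*s³/7 (Y(s) = ((s + s)/(9 - 2))*s² = ((2*s)/7)*s² = ((2*s)*(⅐))*s² = (2*s/7)*s² = 2*s³/7)
R(B) + Y(w) = (-4 + 208)² + (2/7)*(-12)³ = 204² + (2/7)*(-1728) = 41616 - 3456/7 = 287856/7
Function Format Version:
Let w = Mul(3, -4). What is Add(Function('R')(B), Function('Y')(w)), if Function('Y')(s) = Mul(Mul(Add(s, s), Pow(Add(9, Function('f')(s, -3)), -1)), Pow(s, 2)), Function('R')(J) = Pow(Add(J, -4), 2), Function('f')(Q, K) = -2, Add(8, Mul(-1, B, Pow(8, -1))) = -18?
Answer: Rational(287856, 7) ≈ 41122.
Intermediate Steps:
B = 208 (B = Add(64, Mul(-8, -18)) = Add(64, 144) = 208)
w = -12
Function('R')(J) = Pow(Add(-4, J), 2)
Function('Y')(s) = Mul(Rational(2, 7), Pow(s, 3)) (Function('Y')(s) = Mul(Mul(Add(s, s), Pow(Add(9, -2), -1)), Pow(s, 2)) = Mul(Mul(Mul(2, s), Pow(7, -1)), Pow(s, 2)) = Mul(Mul(Mul(2, s), Rational(1, 7)), Pow(s, 2)) = Mul(Mul(Rational(2, 7), s), Pow(s, 2)) = Mul(Rational(2, 7), Pow(s, 3)))
Add(Function('R')(B), Function('Y')(w)) = Add(Pow(Add(-4, 208), 2), Mul(Rational(2, 7), Pow(-12, 3))) = Add(Pow(204, 2), Mul(Rational(2, 7), -1728)) = Add(41616, Rational(-3456, 7)) = Rational(287856, 7)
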